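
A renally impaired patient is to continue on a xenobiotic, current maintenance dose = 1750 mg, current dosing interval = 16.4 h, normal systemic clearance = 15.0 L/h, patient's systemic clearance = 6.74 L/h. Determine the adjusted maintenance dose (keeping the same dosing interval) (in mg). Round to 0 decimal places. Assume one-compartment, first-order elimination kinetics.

To keep the same average steady-state level, dosing rate must scale with clearance.
CL ratio = 6.74 / 15.0 = 0.4493
New dose (same interval) = 1750 × 0.4493 = 786.3 mg

786 mg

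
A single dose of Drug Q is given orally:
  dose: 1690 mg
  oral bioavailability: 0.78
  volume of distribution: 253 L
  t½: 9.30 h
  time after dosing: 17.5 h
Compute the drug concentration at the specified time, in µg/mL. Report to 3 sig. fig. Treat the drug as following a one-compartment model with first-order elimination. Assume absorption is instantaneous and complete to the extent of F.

Amount reaching circulation = F × Dose = 0.78 × 1690 = 1318 mg
C₀ = F·Dose / Vd = 1318 / 253 = 5.209 mg/L
k = ln2 / t½ = 0.693147 / 9.30 = 0.07453 h⁻¹
C = C₀ · e^(−k·t) = 5.209 × e^(−0.07453 × 17.5)
  = 5.209 × 0.2714 = 1.414 mg/L
(1.414 mg/L = 1.414 µg/mL)

1.41 µg/mL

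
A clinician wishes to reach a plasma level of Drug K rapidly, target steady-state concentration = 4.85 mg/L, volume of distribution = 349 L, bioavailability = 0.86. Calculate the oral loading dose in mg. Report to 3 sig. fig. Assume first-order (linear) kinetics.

LD = Css × Vd / F = 4.85 × 349 / 0.86 = 1968 mg

1970 mg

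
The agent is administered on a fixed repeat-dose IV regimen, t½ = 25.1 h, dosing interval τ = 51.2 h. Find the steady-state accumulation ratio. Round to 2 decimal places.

k = ln2 / t½ = 0.693147 / 25.1 = 0.02762 h⁻¹
e^(−kτ) = e^(−0.02762 × 51.2) = 0.2431
Accumulation ratio R = 1 / (1 − e^(−kτ)) = 1 / (1 − 0.2431) = 1.321

1.32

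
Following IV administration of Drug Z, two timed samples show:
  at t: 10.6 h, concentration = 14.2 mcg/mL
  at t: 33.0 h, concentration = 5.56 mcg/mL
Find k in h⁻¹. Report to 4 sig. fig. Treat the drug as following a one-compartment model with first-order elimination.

0.04186 h⁻¹

k = ln(C₁/C₂) / (t₂ − t₁) = ln(14.2/5.56) / (33.0 − 10.6)
  = 0.9376 / 22.40 = 0.04186 h⁻¹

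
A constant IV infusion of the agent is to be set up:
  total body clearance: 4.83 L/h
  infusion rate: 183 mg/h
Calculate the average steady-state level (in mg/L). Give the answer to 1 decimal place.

At steady state Css = R₀ / CL = 183 / 4.830 = 37.89 mg/L

37.9 mg/L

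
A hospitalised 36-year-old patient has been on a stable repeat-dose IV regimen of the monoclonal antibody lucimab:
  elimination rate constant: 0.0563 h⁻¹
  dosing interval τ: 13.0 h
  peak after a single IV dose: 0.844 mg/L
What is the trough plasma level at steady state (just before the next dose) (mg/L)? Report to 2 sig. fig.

0.78 mg/L

e^(−kτ) = e^(−0.05630 × 13.0) = 0.4810
Accumulation ratio R = 1 / (1 − e^(−kτ)) = 1 / (1 − 0.4810) = 1.927
Steady-state trough = C₀ × R × e^(−kτ) = 0.844 × 1.927 × 0.4810 = 0.7823 mg/L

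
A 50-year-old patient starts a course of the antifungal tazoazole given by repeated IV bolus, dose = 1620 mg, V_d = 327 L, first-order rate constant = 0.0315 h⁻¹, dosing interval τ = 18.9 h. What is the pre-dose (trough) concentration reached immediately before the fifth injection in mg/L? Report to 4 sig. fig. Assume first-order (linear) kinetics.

C₀ per dose = Dose / Vd = 1620 / 327 = 4.954 mg/L
Fraction remaining after one interval: r = e^(−kτ) = e^(−0.03150 × 18.9) = 0.5514
Before dose 5, 4 doses have been given (aged 1τ, 2τ, 3τ, 4τ).
C_trough = C₀ × (r + r² + … + r^4) = C₀ × r(1−r^4)/(1−r)
        = 4.954 × 0.5514 × (1 − 0.09244) / (1 − 0.5514) = 5.526 mg/L

5.526 mg/L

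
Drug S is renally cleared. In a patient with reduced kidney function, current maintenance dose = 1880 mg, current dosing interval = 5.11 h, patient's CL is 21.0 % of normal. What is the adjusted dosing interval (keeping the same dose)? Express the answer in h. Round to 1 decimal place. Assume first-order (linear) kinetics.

24.3 h

To keep the same average steady-state level, dosing rate must scale with clearance.
CL ratio = 21.0 / 100 = 0.2100
New interval (same dose) = 5.11 / 0.2100 = 24.33 h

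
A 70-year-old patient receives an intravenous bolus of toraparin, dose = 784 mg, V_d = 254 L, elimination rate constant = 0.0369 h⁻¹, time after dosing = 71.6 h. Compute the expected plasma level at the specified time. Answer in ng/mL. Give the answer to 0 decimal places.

220 ng/mL

C₀ = Dose / Vd = 784.0 / 254 = 3.087 mg/L
C = C₀ · e^(−k·t) = 3.087 × e^(−0.03690 × 71.6)
  = 3.087 × 0.07122 = 0.2199 mg/L
Convert: 0.2199 mg/L × 1000 = 219.9 ng/mL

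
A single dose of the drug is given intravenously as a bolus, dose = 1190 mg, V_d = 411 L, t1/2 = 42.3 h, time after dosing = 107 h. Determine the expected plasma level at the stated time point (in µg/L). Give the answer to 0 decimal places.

501 µg/L

C₀ = Dose / Vd = 1190 / 411 = 2.895 mg/L
k = ln2 / t½ = 0.693147 / 42.3 = 0.01639 h⁻¹
C = C₀ · e^(−k·t) = 2.895 × e^(−0.01639 × 107)
  = 2.895 × 0.1731 = 0.5011 mg/L
Convert: 0.5011 mg/L × 1000 = 501.1 µg/L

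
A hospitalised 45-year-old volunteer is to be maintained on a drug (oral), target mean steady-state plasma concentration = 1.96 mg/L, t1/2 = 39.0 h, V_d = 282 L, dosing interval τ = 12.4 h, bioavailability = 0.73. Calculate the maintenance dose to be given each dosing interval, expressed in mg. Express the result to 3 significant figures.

k = ln2 / t½ = 0.693147 / 39.0 = 0.01777 h⁻¹
CL = k × Vd = 0.01777 × 282 = 5.011 L/h
At steady state, F × (Dose/τ) = Css × CL.
Dose = Css × CL × τ / F = 1.96 × 5.011 × 12.4 / 0.73 = 166.8 mg

167 mg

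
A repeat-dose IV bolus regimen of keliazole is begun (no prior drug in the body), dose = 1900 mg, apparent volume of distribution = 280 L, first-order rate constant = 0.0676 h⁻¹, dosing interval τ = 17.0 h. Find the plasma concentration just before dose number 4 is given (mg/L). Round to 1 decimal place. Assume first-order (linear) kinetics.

C₀ per dose = Dose / Vd = 1900 / 280 = 6.786 mg/L
Fraction remaining after one interval: r = e^(−kτ) = e^(−0.06760 × 17.0) = 0.3169
Before dose 4, 3 doses have been given (aged 1τ, 2τ, 3τ).
C_trough = C₀ × (r + r² + … + r^3) = C₀ × r(1−r^3)/(1−r)
        = 6.786 × 0.3169 × (1 − 0.03182) / (1 − 0.3169) = 3.048 mg/L

3.0 mg/L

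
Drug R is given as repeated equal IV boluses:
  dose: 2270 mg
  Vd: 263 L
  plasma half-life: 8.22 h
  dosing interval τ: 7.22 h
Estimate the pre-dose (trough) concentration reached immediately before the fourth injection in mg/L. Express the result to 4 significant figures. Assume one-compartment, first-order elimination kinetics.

8.639 mg/L

C₀ per dose = Dose / Vd = 2270 / 263 = 8.631 mg/L
k = ln2 / t½ = 0.693147 / 8.22 = 0.08432 h⁻¹
Fraction remaining after one interval: r = e^(−kτ) = e^(−0.08432 × 7.22) = 0.5440
Before dose 4, 3 doses have been given (aged 1τ, 2τ, 3τ).
C_trough = C₀ × (r + r² + … + r^3) = C₀ × r(1−r^3)/(1−r)
        = 8.631 × 0.5440 × (1 − 0.1610) / (1 − 0.5440) = 8.639 mg/L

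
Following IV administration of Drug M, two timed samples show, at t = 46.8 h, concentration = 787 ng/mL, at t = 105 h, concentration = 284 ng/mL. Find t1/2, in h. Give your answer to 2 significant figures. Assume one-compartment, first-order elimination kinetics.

40 h

k = ln(C₁/C₂) / (t₂ − t₁) = ln(787/284) / (105 − 46.8)
  = 1.019 / 58.20 = 0.01751 h⁻¹
t½ = ln2 / k = 0.693147 / 0.01751 = 39.59 h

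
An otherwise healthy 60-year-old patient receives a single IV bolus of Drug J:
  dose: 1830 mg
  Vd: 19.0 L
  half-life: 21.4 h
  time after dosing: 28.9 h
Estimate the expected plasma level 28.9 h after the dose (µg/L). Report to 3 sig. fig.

37800 µg/L

C₀ = Dose / Vd = 1830 / 19.0 = 96.32 mg/L
k = ln2 / t½ = 0.693147 / 21.4 = 0.03239 h⁻¹
C = C₀ · e^(−k·t) = 96.32 × e^(−0.03239 × 28.9)
  = 96.32 × 0.3922 = 37.78 mg/L
Convert: 37.78 mg/L × 1000 = 37780 µg/L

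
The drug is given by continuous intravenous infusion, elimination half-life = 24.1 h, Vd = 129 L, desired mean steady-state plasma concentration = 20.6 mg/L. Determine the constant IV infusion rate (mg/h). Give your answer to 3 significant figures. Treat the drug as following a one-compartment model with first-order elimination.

76.4 mg/h

k = ln2 / t½ = 0.693147 / 24.1 = 0.02876 h⁻¹
CL = k × Vd = 0.02876 × 129 = 3.710 L/h
At steady state, infusion rate R₀ = Css × CL = 20.6 × 3.710 = 76.43 mg/h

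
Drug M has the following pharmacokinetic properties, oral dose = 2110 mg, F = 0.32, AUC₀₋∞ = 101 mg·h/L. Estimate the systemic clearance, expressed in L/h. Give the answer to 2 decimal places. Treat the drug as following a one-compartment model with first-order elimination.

CL = F·Dose / AUC = 0.32 × 2110 / 101 = 6.685 L/h

6.69 L/h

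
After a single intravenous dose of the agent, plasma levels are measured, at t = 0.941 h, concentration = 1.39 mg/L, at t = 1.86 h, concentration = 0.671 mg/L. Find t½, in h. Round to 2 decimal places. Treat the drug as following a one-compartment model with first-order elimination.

k = ln(C₁/C₂) / (t₂ − t₁) = ln(1.39/0.671) / (1.86 − 0.941)
  = 0.7283 / 0.9190 = 0.7925 h⁻¹
t½ = ln2 / k = 0.693147 / 0.7925 = 0.8746 h

0.87 h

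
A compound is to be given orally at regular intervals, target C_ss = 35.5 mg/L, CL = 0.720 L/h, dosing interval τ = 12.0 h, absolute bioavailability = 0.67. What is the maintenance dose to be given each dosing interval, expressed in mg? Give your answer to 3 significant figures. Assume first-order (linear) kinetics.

458 mg

At steady state, F × (Dose/τ) = Css × CL.
Dose = Css × CL × τ / F = 35.5 × 0.7200 × 12.0 / 0.67 = 457.8 mg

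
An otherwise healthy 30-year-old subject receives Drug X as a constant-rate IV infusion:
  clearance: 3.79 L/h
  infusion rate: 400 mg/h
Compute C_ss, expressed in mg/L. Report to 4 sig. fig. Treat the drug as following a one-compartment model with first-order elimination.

At steady state Css = R₀ / CL = 400 / 3.790 = 105.5 mg/L

105.5 mg/L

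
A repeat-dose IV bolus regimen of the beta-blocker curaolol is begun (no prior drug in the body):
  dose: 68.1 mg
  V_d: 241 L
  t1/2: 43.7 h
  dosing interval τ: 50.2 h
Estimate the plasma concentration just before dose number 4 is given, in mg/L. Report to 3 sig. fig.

C₀ per dose = Dose / Vd = 68.1 / 241 = 0.2826 mg/L
k = ln2 / t½ = 0.693147 / 43.7 = 0.01586 h⁻¹
Fraction remaining after one interval: r = e^(−kτ) = e^(−0.01586 × 50.2) = 0.4511
Before dose 4, 3 doses have been given (aged 1τ, 2τ, 3τ).
C_trough = C₀ × (r + r² + … + r^3) = C₀ × r(1−r^3)/(1−r)
        = 0.2826 × 0.4511 × (1 − 0.09179) / (1 − 0.4511) = 0.2109 mg/L

0.211 mg/L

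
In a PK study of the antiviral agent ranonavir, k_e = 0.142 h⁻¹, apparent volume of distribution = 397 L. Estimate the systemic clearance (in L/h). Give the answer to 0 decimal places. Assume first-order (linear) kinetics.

56 L/h

CL = k × Vd = 0.142 × 397 = 56.37 L/h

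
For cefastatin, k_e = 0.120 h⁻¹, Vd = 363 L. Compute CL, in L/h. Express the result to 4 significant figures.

CL = k × Vd = 0.120 × 363 = 43.56 L/h

43.56 L/h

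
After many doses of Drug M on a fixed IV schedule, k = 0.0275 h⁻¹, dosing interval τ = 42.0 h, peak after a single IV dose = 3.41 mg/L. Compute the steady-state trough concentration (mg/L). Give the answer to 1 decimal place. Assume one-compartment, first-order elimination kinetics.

1.6 mg/L

e^(−kτ) = e^(−0.02750 × 42.0) = 0.3151
Accumulation ratio R = 1 / (1 − e^(−kτ)) = 1 / (1 − 0.3151) = 1.460
Steady-state trough = C₀ × R × e^(−kτ) = 3.41 × 1.460 × 0.3151 = 1.569 mg/L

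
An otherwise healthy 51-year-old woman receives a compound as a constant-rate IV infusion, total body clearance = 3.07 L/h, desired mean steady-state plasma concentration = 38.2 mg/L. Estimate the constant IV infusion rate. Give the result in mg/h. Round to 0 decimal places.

At steady state, infusion rate R₀ = Css × CL = 38.2 × 3.070 = 117.3 mg/h

117 mg/h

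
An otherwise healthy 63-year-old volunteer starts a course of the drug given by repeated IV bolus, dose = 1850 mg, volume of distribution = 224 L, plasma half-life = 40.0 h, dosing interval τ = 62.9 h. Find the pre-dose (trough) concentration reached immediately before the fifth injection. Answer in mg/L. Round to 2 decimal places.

4.13 mg/L

C₀ per dose = Dose / Vd = 1850 / 224 = 8.259 mg/L
k = ln2 / t½ = 0.693147 / 40.0 = 0.01733 h⁻¹
Fraction remaining after one interval: r = e^(−kτ) = e^(−0.01733 × 62.9) = 0.3362
Before dose 5, 4 doses have been given (aged 1τ, 2τ, 3τ, 4τ).
C_trough = C₀ × (r + r² + … + r^4) = C₀ × r(1−r^4)/(1−r)
        = 8.259 × 0.3362 × (1 − 0.01278) / (1 − 0.3362) = 4.130 mg/L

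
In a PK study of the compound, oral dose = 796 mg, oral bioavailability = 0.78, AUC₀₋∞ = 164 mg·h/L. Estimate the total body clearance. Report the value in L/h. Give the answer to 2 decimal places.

CL = F·Dose / AUC = 0.78 × 796 / 164 = 3.786 L/h

3.79 L/h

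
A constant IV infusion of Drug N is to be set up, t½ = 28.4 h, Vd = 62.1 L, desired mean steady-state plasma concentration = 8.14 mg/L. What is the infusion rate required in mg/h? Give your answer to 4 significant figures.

k = ln2 / t½ = 0.693147 / 28.4 = 0.02441 h⁻¹
CL = k × Vd = 0.02441 × 62.1 = 1.516 L/h
At steady state, infusion rate R₀ = Css × CL = 8.14 × 1.516 = 12.34 mg/h

12.34 mg/h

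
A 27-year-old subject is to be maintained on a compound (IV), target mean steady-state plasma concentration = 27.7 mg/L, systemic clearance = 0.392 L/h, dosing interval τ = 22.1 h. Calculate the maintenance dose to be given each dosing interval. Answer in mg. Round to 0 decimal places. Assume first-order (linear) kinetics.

240 mg

At steady state, Dose/τ = Css × CL.
Dose = Css × CL × τ = 27.7 × 0.3920 × 22.1 = 240.0 mg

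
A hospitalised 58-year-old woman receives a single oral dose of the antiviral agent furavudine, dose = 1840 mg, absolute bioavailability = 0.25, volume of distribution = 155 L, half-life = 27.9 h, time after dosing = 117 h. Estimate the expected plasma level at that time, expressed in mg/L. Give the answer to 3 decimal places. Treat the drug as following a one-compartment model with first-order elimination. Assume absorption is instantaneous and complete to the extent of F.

Amount reaching circulation = F × Dose = 0.25 × 1840 = 460.0 mg
C₀ = F·Dose / Vd = 460.0 / 155 = 2.968 mg/L
k = ln2 / t½ = 0.693147 / 27.9 = 0.02484 h⁻¹
C = C₀ · e^(−k·t) = 2.968 × e^(−0.02484 × 117)
  = 2.968 × 0.05468 = 0.1623 mg/L

0.162 mg/L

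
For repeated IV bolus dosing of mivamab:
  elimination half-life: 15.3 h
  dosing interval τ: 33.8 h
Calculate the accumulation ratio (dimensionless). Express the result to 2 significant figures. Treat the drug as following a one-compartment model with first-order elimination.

k = ln2 / t½ = 0.693147 / 15.3 = 0.04530 h⁻¹
e^(−kτ) = e^(−0.04530 × 33.8) = 0.2163
Accumulation ratio R = 1 / (1 − e^(−kτ)) = 1 / (1 − 0.2163) = 1.276

1.3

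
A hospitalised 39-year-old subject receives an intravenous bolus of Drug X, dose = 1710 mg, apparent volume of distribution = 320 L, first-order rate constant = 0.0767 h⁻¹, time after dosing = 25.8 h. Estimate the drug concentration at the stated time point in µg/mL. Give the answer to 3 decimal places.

C₀ = Dose / Vd = 1710 / 320 = 5.344 mg/L
C = C₀ · e^(−k·t) = 5.344 × e^(−0.07670 × 25.8)
  = 5.344 × 0.1382 = 0.7385 mg/L
(0.7385 mg/L = 0.7385 µg/mL)

0.739 µg/mL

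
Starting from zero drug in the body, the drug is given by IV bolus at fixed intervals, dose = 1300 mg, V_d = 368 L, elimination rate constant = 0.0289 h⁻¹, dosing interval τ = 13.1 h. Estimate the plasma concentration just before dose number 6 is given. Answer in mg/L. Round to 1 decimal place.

C₀ per dose = Dose / Vd = 1300 / 368 = 3.533 mg/L
Fraction remaining after one interval: r = e^(−kτ) = e^(−0.02890 × 13.1) = 0.6848
Before dose 6, 5 doses have been given (aged 1τ, 2τ, 3τ, 4τ, 5τ).
C_trough = C₀ × (r + r² + … + r^5) = C₀ × r(1−r^5)/(1−r)
        = 3.533 × 0.6848 × (1 − 0.1506) / (1 − 0.6848) = 6.520 mg/L

6.5 mg/L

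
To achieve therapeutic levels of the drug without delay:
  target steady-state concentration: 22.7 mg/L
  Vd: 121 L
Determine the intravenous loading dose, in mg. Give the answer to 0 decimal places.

2747 mg

LD = Css × Vd = 22.7 × 121 = 2747 mg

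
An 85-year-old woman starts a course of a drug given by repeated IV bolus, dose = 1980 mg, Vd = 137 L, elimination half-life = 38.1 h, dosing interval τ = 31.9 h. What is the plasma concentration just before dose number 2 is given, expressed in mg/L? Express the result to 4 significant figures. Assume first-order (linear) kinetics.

8.089 mg/L

C₀ per dose = Dose / Vd = 1980 / 137 = 14.45 mg/L
k = ln2 / t½ = 0.693147 / 38.1 = 0.01819 h⁻¹
Fraction remaining after one interval: r = e^(−kτ) = e^(−0.01819 × 31.9) = 0.5598
Before dose 2, 1 dose has been given (aged 1τ).
C_trough = C₀ × r = 14.45 × 0.5598 = 8.089 mg/L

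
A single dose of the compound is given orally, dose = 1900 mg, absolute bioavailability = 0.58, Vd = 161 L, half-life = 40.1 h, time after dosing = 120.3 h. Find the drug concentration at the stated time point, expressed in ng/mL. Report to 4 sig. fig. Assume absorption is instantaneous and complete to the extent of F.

Amount reaching circulation = F × Dose = 0.58 × 1900 = 1102 mg
C₀ = F·Dose / Vd = 1102 / 161 = 6.845 mg/L
k = ln2 / t½ = 0.693147 / 40.1 = 0.01729 h⁻¹
t / t½ = 120.3 / 40.1 = 3 half-lives
C = C₀ × (1/2)^3 = 6.845 × 0.1250 = 0.8556 mg/L
Convert: 0.8556 mg/L × 1000 = 855.6 ng/mL

855.6 ng/mL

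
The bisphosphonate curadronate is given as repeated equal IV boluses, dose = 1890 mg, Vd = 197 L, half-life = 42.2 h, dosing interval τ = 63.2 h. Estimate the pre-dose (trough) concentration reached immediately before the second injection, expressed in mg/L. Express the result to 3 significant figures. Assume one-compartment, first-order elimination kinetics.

C₀ per dose = Dose / Vd = 1890 / 197 = 9.594 mg/L
k = ln2 / t½ = 0.693147 / 42.2 = 0.01643 h⁻¹
Fraction remaining after one interval: r = e^(−kτ) = e^(−0.01643 × 63.2) = 0.3540
Before dose 2, 1 dose has been given (aged 1τ).
C_trough = C₀ × r = 9.594 × 0.3540 = 3.396 mg/L

3.40 mg/L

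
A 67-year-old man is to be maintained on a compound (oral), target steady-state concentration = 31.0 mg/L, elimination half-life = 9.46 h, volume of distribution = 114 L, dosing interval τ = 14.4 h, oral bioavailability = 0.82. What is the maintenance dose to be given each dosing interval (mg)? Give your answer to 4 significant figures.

k = ln2 / t½ = 0.693147 / 9.46 = 0.07327 h⁻¹
CL = k × Vd = 0.07327 × 114 = 8.353 L/h
At steady state, F × (Dose/τ) = Css × CL.
Dose = Css × CL × τ / F = 31.0 × 8.353 × 14.4 / 0.82 = 4547 mg

4547 mg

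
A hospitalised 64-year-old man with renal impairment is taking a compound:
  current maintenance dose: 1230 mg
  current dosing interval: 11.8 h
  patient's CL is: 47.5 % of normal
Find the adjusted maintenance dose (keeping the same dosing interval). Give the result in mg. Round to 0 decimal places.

To keep the same average steady-state level, dosing rate must scale with clearance.
CL ratio = 47.5 / 100 = 0.4750
New dose (same interval) = 1230 × 0.4750 = 584.3 mg

584 mg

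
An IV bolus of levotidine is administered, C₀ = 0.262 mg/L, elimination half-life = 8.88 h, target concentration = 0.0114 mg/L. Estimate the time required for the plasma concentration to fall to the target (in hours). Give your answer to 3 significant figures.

k = ln2 / t½ = 0.693147 / 8.88 = 0.07806 h⁻¹
t = ln(C₀ / C) / k = ln(0.2620 / 0.0114) / 0.07806
  = ln(22.98) / 0.07806 = 3.135 / 0.07806 = 40.16 h

40.2 h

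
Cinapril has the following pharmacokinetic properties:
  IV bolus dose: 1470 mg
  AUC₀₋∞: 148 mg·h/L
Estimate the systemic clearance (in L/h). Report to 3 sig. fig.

9.93 L/h

CL = Dose / AUC = 1470 / 148 = 9.932 L/h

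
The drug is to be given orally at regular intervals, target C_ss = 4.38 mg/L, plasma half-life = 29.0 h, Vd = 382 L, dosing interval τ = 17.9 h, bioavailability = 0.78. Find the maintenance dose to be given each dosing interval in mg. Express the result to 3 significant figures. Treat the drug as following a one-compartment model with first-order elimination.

918 mg

k = ln2 / t½ = 0.693147 / 29.0 = 0.02390 h⁻¹
CL = k × Vd = 0.02390 × 382 = 9.130 L/h
At steady state, F × (Dose/τ) = Css × CL.
Dose = Css × CL × τ / F = 4.38 × 9.130 × 17.9 / 0.78 = 917.7 mg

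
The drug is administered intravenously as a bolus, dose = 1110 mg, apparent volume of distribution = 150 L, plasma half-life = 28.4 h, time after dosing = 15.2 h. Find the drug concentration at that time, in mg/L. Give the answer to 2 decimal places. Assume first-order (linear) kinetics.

5.11 mg/L

C₀ = Dose / Vd = 1110 / 150 = 7.400 mg/L
k = ln2 / t½ = 0.693147 / 28.4 = 0.02441 h⁻¹
C = C₀ · e^(−k·t) = 7.400 × e^(−0.02441 × 15.2)
  = 7.400 × 0.6900 = 5.106 mg/L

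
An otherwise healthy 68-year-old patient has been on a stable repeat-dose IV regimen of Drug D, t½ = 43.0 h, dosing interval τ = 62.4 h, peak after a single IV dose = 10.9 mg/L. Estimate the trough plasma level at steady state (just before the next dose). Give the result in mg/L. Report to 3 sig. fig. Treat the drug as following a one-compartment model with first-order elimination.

k = ln2 / t½ = 0.693147 / 43.0 = 0.01612 h⁻¹
e^(−kτ) = e^(−0.01612 × 62.4) = 0.3657
Accumulation ratio R = 1 / (1 − e^(−kτ)) = 1 / (1 − 0.3657) = 1.577
Steady-state trough = C₀ × R × e^(−kτ) = 10.9 × 1.577 × 0.3657 = 6.286 mg/L

6.29 mg/L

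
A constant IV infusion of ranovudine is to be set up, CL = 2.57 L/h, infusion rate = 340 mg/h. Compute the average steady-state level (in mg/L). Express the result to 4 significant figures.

132.3 mg/L

At steady state Css = R₀ / CL = 340 / 2.570 = 132.3 mg/L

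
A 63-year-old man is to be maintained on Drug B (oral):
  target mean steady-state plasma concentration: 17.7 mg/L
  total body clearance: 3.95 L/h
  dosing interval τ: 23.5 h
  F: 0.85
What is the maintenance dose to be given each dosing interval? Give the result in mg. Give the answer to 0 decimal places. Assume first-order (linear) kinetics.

At steady state, F × (Dose/τ) = Css × CL.
Dose = Css × CL × τ / F = 17.7 × 3.950 × 23.5 / 0.85 = 1933 mg

1933 mg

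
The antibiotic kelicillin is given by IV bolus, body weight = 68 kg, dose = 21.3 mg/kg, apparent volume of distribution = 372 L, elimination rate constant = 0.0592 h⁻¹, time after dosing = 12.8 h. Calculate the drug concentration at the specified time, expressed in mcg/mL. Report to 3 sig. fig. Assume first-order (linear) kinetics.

Total dose = 21.3 × 68 = 1448 mg
C₀ = Dose / Vd = 1448 / 372 = 3.892 mg/L
C = C₀ · e^(−k·t) = 3.892 × e^(−0.05920 × 12.8)
  = 3.892 × 0.4687 = 1.824 mg/L
(1.824 mg/L = 1.824 mcg/mL)

1.82 mcg/mL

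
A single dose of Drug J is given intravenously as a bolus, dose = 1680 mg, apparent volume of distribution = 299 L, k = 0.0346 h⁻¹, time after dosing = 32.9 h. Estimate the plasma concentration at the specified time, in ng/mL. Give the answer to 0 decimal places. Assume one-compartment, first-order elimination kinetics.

C₀ = Dose / Vd = 1680 / 299 = 5.619 mg/L
C = C₀ · e^(−k·t) = 5.619 × e^(−0.03460 × 32.9)
  = 5.619 × 0.3204 = 1.800 mg/L
Convert: 1.800 mg/L × 1000 = 1800 ng/mL

1800 ng/mL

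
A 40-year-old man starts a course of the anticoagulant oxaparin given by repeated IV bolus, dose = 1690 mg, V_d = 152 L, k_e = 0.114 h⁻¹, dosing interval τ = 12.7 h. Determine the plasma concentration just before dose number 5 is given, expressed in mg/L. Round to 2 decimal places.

C₀ per dose = Dose / Vd = 1690 / 152 = 11.12 mg/L
Fraction remaining after one interval: r = e^(−kτ) = e^(−0.1140 × 12.7) = 0.2351
Before dose 5, 4 doses have been given (aged 1τ, 2τ, 3τ, 4τ).
C_trough = C₀ × (r + r² + … + r^4) = C₀ × r(1−r^4)/(1−r)
        = 11.12 × 0.2351 × (1 − 0.003055) / (1 − 0.2351) = 3.407 mg/L

3.41 mg/L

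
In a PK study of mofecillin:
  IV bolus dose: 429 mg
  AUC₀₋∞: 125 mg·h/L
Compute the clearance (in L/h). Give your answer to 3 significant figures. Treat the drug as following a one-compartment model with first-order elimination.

3.43 L/h

CL = Dose / AUC = 429 / 125 = 3.432 L/h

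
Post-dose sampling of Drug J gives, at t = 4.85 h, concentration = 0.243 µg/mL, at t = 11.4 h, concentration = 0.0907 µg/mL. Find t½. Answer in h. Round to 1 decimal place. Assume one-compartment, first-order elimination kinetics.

k = ln(C₁/C₂) / (t₂ − t₁) = ln(0.243/0.0907) / (11.4 − 4.85)
  = 0.9855 / 6.550 = 0.1505 h⁻¹
t½ = ln2 / k = 0.693147 / 0.1505 = 4.606 h

4.6 h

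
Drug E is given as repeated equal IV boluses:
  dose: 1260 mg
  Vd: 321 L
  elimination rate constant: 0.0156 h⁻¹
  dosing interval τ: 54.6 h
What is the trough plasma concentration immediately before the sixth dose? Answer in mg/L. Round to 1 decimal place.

C₀ per dose = Dose / Vd = 1260 / 321 = 3.925 mg/L
Fraction remaining after one interval: r = e^(−kτ) = e^(−0.01560 × 54.6) = 0.4267
Before dose 6, 5 doses have been given (aged 1τ, 2τ, 3τ, 4τ, 5τ).
C_trough = C₀ × (r + r² + … + r^5) = C₀ × r(1−r^5)/(1−r)
        = 3.925 × 0.4267 × (1 − 0.01415) / (1 − 0.4267) = 2.880 mg/L

2.9 mg/L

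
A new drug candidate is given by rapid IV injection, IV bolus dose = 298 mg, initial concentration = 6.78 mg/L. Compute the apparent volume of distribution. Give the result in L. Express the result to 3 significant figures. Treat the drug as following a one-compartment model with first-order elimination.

Vd = Dose / C₀ = 298.0 / 6.78 = 43.95 L

44.0 L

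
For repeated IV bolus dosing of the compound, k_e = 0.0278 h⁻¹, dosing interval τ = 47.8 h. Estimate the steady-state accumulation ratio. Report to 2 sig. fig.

1.4

e^(−kτ) = e^(−0.02780 × 47.8) = 0.2648
Accumulation ratio R = 1 / (1 − e^(−kτ)) = 1 / (1 − 0.2648) = 1.360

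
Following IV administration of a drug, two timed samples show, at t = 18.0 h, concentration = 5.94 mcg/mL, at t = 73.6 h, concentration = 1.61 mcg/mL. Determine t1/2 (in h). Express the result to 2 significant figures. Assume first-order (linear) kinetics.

k = ln(C₁/C₂) / (t₂ − t₁) = ln(5.94/1.61) / (73.6 − 18.0)
  = 1.305 / 55.60 = 0.02347 h⁻¹
t½ = ln2 / k = 0.693147 / 0.02347 = 29.53 h

30 h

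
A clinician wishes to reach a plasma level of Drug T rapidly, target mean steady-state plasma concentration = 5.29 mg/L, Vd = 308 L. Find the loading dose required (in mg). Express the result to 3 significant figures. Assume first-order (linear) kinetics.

LD = Css × Vd = 5.29 × 308 = 1629 mg

1630 mg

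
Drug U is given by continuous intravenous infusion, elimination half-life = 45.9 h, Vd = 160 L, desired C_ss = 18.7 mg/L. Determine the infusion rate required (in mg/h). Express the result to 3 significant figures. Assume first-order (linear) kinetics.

45.2 mg/h

k = ln2 / t½ = 0.693147 / 45.9 = 0.01510 h⁻¹
CL = k × Vd = 0.01510 × 160 = 2.416 L/h
At steady state, infusion rate R₀ = Css × CL = 18.7 × 2.416 = 45.18 mg/h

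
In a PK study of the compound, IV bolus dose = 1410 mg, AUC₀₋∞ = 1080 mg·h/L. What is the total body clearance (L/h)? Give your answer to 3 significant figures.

CL = Dose / AUC = 1410 / 1080 = 1.306 L/h

1.31 L/h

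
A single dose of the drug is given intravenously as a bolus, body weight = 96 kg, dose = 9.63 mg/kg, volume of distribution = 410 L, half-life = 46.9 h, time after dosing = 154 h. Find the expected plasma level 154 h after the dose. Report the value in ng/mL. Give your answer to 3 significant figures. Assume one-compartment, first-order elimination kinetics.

Total dose = 9.63 × 96 = 924.5 mg
C₀ = Dose / Vd = 924.5 / 410 = 2.255 mg/L
k = ln2 / t½ = 0.693147 / 46.9 = 0.01478 h⁻¹
C = C₀ · e^(−k·t) = 2.255 × e^(−0.01478 × 154)
  = 2.255 × 0.1027 = 0.2316 mg/L
Convert: 0.2316 mg/L × 1000 = 231.6 ng/mL

232 ng/mL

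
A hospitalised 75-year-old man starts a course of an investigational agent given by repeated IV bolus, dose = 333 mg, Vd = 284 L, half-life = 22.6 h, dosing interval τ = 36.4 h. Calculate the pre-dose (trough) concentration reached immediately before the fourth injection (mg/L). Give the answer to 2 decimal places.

C₀ per dose = Dose / Vd = 333 / 284 = 1.173 mg/L
k = ln2 / t½ = 0.693147 / 22.6 = 0.03067 h⁻¹
Fraction remaining after one interval: r = e^(−kτ) = e^(−0.03067 × 36.4) = 0.3275
Before dose 4, 3 doses have been given (aged 1τ, 2τ, 3τ).
C_trough = C₀ × (r + r² + … + r^3) = C₀ × r(1−r^3)/(1−r)
        = 1.173 × 0.3275 × (1 − 0.03513) / (1 − 0.3275) = 0.5512 mg/L

0.55 mg/L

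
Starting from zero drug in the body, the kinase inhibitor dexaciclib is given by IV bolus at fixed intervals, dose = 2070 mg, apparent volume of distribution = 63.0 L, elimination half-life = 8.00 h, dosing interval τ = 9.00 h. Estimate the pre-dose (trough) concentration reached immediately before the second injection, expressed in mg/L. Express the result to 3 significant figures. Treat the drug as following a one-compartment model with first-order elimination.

C₀ per dose = Dose / Vd = 2070 / 63.0 = 32.86 mg/L
k = ln2 / t½ = 0.693147 / 8.00 = 0.08664 h⁻¹
Fraction remaining after one interval: r = e^(−kτ) = e^(−0.08664 × 9.00) = 0.4585
Before dose 2, 1 dose has been given (aged 1τ).
C_trough = C₀ × r = 32.86 × 0.4585 = 15.07 mg/L

15.1 mg/L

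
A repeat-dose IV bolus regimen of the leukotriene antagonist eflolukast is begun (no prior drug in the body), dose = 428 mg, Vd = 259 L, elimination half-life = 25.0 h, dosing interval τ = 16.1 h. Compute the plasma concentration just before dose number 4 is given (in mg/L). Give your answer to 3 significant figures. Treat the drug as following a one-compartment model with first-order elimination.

C₀ per dose = Dose / Vd = 428 / 259 = 1.653 mg/L
k = ln2 / t½ = 0.693147 / 25.0 = 0.02773 h⁻¹
Fraction remaining after one interval: r = e^(−kτ) = e^(−0.02773 × 16.1) = 0.6399
Before dose 4, 3 doses have been given (aged 1τ, 2τ, 3τ).
C_trough = C₀ × (r + r² + … + r^3) = C₀ × r(1−r^3)/(1−r)
        = 1.653 × 0.6399 × (1 − 0.2620) / (1 − 0.6399) = 2.168 mg/L

2.17 mg/L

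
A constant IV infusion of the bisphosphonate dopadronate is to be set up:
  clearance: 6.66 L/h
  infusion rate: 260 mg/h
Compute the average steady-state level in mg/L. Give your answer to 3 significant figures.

39.0 mg/L

At steady state Css = R₀ / CL = 260 / 6.660 = 39.04 mg/L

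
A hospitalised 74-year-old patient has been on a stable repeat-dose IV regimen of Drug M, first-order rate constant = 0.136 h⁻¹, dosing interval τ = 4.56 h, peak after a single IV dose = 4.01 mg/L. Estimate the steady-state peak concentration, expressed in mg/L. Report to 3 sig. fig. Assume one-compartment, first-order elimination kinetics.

e^(−kτ) = e^(−0.1360 × 4.56) = 0.5379
Accumulation ratio R = 1 / (1 − e^(−kτ)) = 1 / (1 − 0.5379) = 2.164
Steady-state peak = C₀ × R = 4.01 × 2.164 = 8.678 mg/L

8.68 mg/L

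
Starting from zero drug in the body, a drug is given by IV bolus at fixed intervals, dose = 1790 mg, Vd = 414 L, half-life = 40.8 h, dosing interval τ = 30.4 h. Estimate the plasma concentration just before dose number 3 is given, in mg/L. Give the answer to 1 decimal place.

4.1 mg/L

C₀ per dose = Dose / Vd = 1790 / 414 = 4.324 mg/L
k = ln2 / t½ = 0.693147 / 40.8 = 0.01699 h⁻¹
Fraction remaining after one interval: r = e^(−kτ) = e^(−0.01699 × 30.4) = 0.5966
Before dose 3, 2 doses have been given (aged 1τ, 2τ).
C_trough = C₀ × (r + r²) = 4.324 × (0.5966 + 0.3559) = 4.119 mg/L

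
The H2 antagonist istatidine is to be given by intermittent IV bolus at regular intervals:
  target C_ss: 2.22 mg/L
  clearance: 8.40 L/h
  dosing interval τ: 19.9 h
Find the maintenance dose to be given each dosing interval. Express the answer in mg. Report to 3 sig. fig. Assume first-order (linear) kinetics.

At steady state, Dose/τ = Css × CL.
Dose = Css × CL × τ = 2.22 × 8.400 × 19.9 = 371.1 mg

371 mg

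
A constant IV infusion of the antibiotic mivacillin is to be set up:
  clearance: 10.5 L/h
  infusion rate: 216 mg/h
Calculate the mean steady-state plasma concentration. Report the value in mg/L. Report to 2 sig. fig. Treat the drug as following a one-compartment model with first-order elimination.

At steady state Css = R₀ / CL = 216 / 10.50 = 20.57 mg/L

21 mg/L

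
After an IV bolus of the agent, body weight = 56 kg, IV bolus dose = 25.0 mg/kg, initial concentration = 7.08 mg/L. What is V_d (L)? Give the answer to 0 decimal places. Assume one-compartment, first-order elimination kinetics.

198 L

Dose = 25.0 × 56 = 1400 mg
Vd = Dose / C₀ = 1400 / 7.08 = 197.7 L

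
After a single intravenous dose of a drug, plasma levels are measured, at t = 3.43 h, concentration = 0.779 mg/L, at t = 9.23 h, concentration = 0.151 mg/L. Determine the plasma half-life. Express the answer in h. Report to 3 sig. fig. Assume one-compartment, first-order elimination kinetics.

k = ln(C₁/C₂) / (t₂ − t₁) = ln(0.779/0.151) / (9.23 − 3.43)
  = 1.641 / 5.800 = 0.2829 h⁻¹
t½ = ln2 / k = 0.693147 / 0.2829 = 2.450 h

2.45 h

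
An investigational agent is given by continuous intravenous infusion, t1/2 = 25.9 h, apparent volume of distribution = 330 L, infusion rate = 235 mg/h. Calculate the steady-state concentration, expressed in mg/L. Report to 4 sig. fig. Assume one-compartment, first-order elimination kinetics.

26.61 mg/L

k = ln2 / t½ = 0.693147 / 25.9 = 0.02676 h⁻¹
CL = k × Vd = 0.02676 × 330 = 8.831 L/h
At steady state Css = R₀ / CL = 235 / 8.831 = 26.61 mg/L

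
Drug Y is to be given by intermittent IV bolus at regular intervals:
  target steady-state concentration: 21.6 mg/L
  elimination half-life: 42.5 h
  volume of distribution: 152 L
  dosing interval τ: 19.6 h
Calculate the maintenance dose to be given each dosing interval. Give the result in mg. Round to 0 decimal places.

1050 mg

k = ln2 / t½ = 0.693147 / 42.5 = 0.01631 h⁻¹
CL = k × Vd = 0.01631 × 152 = 2.479 L/h
At steady state, Dose/τ = Css × CL.
Dose = Css × CL × τ = 21.6 × 2.479 × 19.6 = 1050 mg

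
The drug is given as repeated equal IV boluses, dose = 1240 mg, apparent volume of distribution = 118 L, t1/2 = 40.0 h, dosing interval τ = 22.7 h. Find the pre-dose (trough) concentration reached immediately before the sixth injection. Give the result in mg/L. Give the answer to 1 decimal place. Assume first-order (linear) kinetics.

C₀ per dose = Dose / Vd = 1240 / 118 = 10.51 mg/L
k = ln2 / t½ = 0.693147 / 40.0 = 0.01733 h⁻¹
Fraction remaining after one interval: r = e^(−kτ) = e^(−0.01733 × 22.7) = 0.6748
Before dose 6, 5 doses have been given (aged 1τ, 2τ, 3τ, 4τ, 5τ).
C_trough = C₀ × (r + r² + … + r^5) = C₀ × r(1−r^5)/(1−r)
        = 10.51 × 0.6748 × (1 − 0.1399) / (1 − 0.6748) = 18.76 mg/L

18.8 mg/L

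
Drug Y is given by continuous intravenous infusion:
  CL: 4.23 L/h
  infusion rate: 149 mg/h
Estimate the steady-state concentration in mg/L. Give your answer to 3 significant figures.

35.2 mg/L

At steady state Css = R₀ / CL = 149 / 4.230 = 35.22 mg/L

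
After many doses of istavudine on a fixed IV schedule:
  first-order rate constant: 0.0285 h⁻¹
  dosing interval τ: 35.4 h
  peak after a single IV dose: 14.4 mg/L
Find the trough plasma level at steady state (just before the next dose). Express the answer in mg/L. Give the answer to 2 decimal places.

8.26 mg/L

e^(−kτ) = e^(−0.02850 × 35.4) = 0.3646
Accumulation ratio R = 1 / (1 − e^(−kτ)) = 1 / (1 − 0.3646) = 1.574
Steady-state trough = C₀ × R × e^(−kτ) = 14.4 × 1.574 × 0.3646 = 8.264 mg/L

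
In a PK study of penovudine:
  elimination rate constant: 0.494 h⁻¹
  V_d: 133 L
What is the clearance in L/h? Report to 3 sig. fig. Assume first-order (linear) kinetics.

CL = k × Vd = 0.494 × 133 = 65.70 L/h

65.7 L/h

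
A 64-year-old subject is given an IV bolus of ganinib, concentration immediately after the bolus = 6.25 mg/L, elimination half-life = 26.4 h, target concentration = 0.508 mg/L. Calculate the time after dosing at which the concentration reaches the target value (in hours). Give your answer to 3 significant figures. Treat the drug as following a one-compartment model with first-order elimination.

95.6 h

k = ln2 / t½ = 0.693147 / 26.4 = 0.02626 h⁻¹
t = ln(C₀ / C) / k = ln(6.250 / 0.508) / 0.02626
  = ln(12.30) / 0.02626 = 2.510 / 0.02626 = 95.58 h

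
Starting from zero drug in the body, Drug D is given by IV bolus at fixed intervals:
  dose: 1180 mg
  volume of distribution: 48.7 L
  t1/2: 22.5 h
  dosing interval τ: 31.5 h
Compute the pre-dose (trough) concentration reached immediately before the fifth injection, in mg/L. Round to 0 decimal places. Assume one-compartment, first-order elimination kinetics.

C₀ per dose = Dose / Vd = 1180 / 48.7 = 24.23 mg/L
k = ln2 / t½ = 0.693147 / 22.5 = 0.03081 h⁻¹
Fraction remaining after one interval: r = e^(−kτ) = e^(−0.03081 × 31.5) = 0.3789
Before dose 5, 4 doses have been given (aged 1τ, 2τ, 3τ, 4τ).
C_trough = C₀ × (r + r² + … + r^4) = C₀ × r(1−r^4)/(1−r)
        = 24.23 × 0.3789 × (1 − 0.02061) / (1 − 0.3789) = 14.48 mg/L

14 mg/L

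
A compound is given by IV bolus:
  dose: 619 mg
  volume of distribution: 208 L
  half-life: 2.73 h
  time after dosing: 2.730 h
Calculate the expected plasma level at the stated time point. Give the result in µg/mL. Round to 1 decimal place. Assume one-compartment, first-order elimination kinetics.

1.5 µg/mL

C₀ = Dose / Vd = 619.0 / 208 = 2.976 mg/L
k = ln2 / t½ = 0.693147 / 2.73 = 0.2539 h⁻¹
t / t½ = 2.730 / 2.73 = 1 half-lives
C = C₀ × (1/2)^1 = 2.976 × 0.5000 = 1.488 mg/L
(1.488 mg/L = 1.488 µg/mL)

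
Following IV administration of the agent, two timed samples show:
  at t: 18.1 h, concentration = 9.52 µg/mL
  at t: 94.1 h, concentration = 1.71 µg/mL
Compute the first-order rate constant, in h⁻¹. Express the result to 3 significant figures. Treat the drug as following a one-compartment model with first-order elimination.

k = ln(C₁/C₂) / (t₂ − t₁) = ln(9.52/1.71) / (94.1 − 18.1)
  = 1.717 / 76.00 = 0.02259 h⁻¹

0.0226 h⁻¹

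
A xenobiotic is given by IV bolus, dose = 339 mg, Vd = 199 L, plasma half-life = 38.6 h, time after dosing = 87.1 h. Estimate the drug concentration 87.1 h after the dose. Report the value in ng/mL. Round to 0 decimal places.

357 ng/mL

C₀ = Dose / Vd = 339.0 / 199 = 1.704 mg/L
k = ln2 / t½ = 0.693147 / 38.6 = 0.01796 h⁻¹
C = C₀ · e^(−k·t) = 1.704 × e^(−0.01796 × 87.1)
  = 1.704 × 0.2092 = 0.3565 mg/L
Convert: 0.3565 mg/L × 1000 = 356.5 ng/mL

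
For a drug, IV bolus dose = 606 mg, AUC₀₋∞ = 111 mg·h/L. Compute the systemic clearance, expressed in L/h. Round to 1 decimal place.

CL = Dose / AUC = 606 / 111 = 5.459 L/h

5.5 L/h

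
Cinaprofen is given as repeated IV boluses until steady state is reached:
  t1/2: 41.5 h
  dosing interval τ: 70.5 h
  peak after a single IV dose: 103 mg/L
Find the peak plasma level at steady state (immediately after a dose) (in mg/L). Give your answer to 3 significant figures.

k = ln2 / t½ = 0.693147 / 41.5 = 0.01670 h⁻¹
e^(−kτ) = e^(−0.01670 × 70.5) = 0.3081
Accumulation ratio R = 1 / (1 − e^(−kτ)) = 1 / (1 − 0.3081) = 1.445
Steady-state peak = C₀ × R = 103 × 1.445 = 148.8 mg/L

149 mg/L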